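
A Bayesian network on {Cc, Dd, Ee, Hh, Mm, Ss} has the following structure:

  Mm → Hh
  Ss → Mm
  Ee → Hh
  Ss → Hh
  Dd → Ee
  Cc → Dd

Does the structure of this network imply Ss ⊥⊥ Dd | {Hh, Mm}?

There are 2 undirected paths between Ss and Dd; checking each against the conditioning set {Hh, Mm}:
Path 1: Ss → Mm → Hh ← Ee ← Dd
  Mm is a chain here and Mm is conditioned on, so the path is blocked at Mm.
Path 2: Ss → Hh ← Ee ← Dd
  Hh is a collider and Hh is conditioned on, which opens it; Ee is a chain and Ee is not conditioned on — no node blocks this path, so it is active.
Since the path Ss → Hh ← Ee ← Dd is active, Ss and Dd are not d-separated given {Hh, Mm}.

No — Ss and Dd are not d-separated given {Hh, Mm}.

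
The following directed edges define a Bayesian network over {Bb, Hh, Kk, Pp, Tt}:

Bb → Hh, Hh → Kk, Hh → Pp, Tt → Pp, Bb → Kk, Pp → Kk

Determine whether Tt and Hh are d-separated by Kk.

Enumerating the 3 paths from Tt to Hh and testing each for blocking by {Kk}:
Path 1: Tt → Pp → Kk ← Bb → Hh
  Pp is a chain and Pp is not conditioned on; Kk is a collider and Kk is conditioned on, which opens it; Bb is a fork and Bb is not conditioned on — no node blocks this path, so it is active.
Path 2: Tt → Pp → Kk ← Hh
  Pp is a chain and Pp is not conditioned on; Kk is a collider and Kk is conditioned on, which opens it — no node blocks this path, so it is active.
Path 3: Tt → Pp ← Hh
  Pp is a collider and its descendant Kk is conditioned on, which opens it — no node blocks this path, so it is active.
Since the path Tt → Pp → Kk ← Bb → Hh is active, Tt and Hh are not d-separated given {Kk}.

No — Tt and Hh are not d-separated given {Kk}.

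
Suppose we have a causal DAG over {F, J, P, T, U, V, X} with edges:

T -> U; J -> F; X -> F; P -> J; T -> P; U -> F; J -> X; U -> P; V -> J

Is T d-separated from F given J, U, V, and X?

Enumerating the 6 paths from T to F and testing each for blocking by {J, U, V, X}:
  1. T → P → J → X → F — P:chain[open]; J:chain[blocks]; X:chain[blocks] ⇒ blocked
  2. T → P → J → F — P:chain[open]; J:chain[blocks] ⇒ blocked
  3. T → P ← U → F — P:collider[open]; U:fork[blocks] ⇒ blocked
  4. T → U → P → J → X → F — U:chain[blocks]; P:chain[open]; J:chain[blocks]; X:chain[blocks] ⇒ blocked
  5. T → U → P → J → F — U:chain[blocks]; P:chain[open]; J:chain[blocks] ⇒ blocked
  6. T → U → F — U:chain[blocks] ⇒ blocked
All paths are blocked; T ⊥ F | {J, U, V, X} holds.

Yes — T and F are d-separated given {J, U, V, X}.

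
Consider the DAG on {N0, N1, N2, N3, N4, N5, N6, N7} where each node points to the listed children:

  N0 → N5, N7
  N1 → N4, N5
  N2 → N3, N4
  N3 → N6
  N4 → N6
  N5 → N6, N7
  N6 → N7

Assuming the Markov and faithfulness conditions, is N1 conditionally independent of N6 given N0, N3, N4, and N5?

Yes — N1 and N6 are d-separated given {N0, N3, N4, N5}.

There are 5 undirected paths between N1 and N6; checking each against the conditioning set {N0, N3, N4, N5}:
Path 1: N1 → N5 → N7 ← N6
  N5 is a chain here and N5 is conditioned on, so the path is blocked at N5.
Path 2: N1 → N5 → N6
  N5 is a chain here and N5 is conditioned on, so the path is blocked at N5.
Path 3: N1 → N5 ← N0 → N7 ← N6
  N0 is a fork here and N0 is conditioned on, so the path is blocked at N0.
Path 4: N1 → N4 → N6
  N4 is a chain here and N4 is conditioned on, so the path is blocked at N4.
Path 5: N1 → N4 ← N2 → N3 → N6
  N3 is a chain here and N3 is conditioned on, so the path is blocked at N3.
Every path is blocked, so N1 and N6 are d-separated given {N0, N3, N4, N5}.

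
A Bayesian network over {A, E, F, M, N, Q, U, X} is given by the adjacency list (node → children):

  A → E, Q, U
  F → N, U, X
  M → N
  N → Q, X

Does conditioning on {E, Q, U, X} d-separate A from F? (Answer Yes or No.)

3 paths connect A and F; each must be blocked for d-separation to hold:
  1. A → U ← F — U:collider[open] ⇒ active
  2. A → Q ← N ← F — Q:collider[open]; N:chain[open] ⇒ active
  3. A → Q ← N → X ← F — Q:collider[open]; N:fork[open]; X:collider[open] ⇒ active
Since the path A → U ← F is active, A and F are not d-separated given {E, Q, U, X}.

No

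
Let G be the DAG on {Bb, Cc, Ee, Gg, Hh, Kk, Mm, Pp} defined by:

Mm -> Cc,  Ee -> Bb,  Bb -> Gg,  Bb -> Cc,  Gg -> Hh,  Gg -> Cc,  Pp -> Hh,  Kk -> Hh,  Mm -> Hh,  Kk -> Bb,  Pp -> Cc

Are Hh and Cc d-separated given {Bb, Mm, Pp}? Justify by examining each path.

No

There are 6 undirected paths between Hh and Cc; checking each against the conditioning set {Bb, Mm, Pp}:
  1. Hh ← Mm → Cc — Mm:fork[blocks] ⇒ blocked
  2. Hh ← Kk → Bb → Gg → Cc — Kk:fork[open]; Bb:chain[blocks]; Gg:chain[open] ⇒ blocked
  3. Hh ← Kk → Bb → Cc — Kk:fork[open]; Bb:chain[blocks] ⇒ blocked
  4. Hh ← Gg ← Bb → Cc — Gg:chain[open]; Bb:fork[blocks] ⇒ blocked
  5. Hh ← Gg → Cc — Gg:fork[open] ⇒ active
  6. Hh ← Pp → Cc — Pp:fork[blocks] ⇒ blocked
Because an active path exists, Hh and Cc are not d-separated.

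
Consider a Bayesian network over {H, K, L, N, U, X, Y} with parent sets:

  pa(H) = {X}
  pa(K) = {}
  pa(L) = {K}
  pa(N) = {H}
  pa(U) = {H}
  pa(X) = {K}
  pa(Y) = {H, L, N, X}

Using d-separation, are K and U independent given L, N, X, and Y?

There are 6 undirected paths between K and U; checking each against the conditioning set {L, N, X, Y}:
  1. K → L → Y ← N ← H → U — L:chain[blocks]; Y:collider[open]; N:chain[blocks]; H:fork[open] ⇒ blocked
  2. K → L → Y ← H → U — L:chain[blocks]; Y:collider[open]; H:fork[open] ⇒ blocked
  3. K → L → Y ← X → H → U — L:chain[blocks]; Y:collider[open]; X:fork[blocks]; H:chain[open] ⇒ blocked
  4. K → X → Y ← N ← H → U — X:chain[blocks]; Y:collider[open]; N:chain[blocks]; H:fork[open] ⇒ blocked
  5. K → X → Y ← H → U — X:chain[blocks]; Y:collider[open]; H:fork[open] ⇒ blocked
  6. K → X → H → U — X:chain[blocks]; H:chain[open] ⇒ blocked
Every path is blocked, so K and U are d-separated given {L, N, X, Y}.

Yes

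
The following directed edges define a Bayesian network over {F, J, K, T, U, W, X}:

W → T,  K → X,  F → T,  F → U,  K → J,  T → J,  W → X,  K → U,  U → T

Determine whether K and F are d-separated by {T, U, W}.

No — K and F are not d-separated given {T, U, W}.

We examine all 6 paths between K and F:
  1. K → J ← T ← F — J:collider[blocks]; T:chain[blocks] ⇒ blocked
  2. K → J ← T ← U ← F — J:collider[blocks]; T:chain[blocks]; U:chain[blocks] ⇒ blocked
  3. K → U → T ← F — U:chain[blocks]; T:collider[open] ⇒ blocked
  4. K → U ← F — U:collider[open] ⇒ active
  5. K → X ← W → T ← F — X:collider[blocks]; W:fork[blocks]; T:collider[open] ⇒ blocked
  6. K → X ← W → T ← U ← F — X:collider[blocks]; W:fork[blocks]; T:collider[open]; U:chain[blocks] ⇒ blocked
Since the path K → U ← F is active, K and F are not d-separated given {T, U, W}.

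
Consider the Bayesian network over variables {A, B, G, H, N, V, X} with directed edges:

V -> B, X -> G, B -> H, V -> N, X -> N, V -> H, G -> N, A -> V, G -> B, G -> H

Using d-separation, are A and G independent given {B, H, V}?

6 paths connect A and G; each must be blocked for d-separation to hold:
Path 1: A → V → N ← X → G
  V is a chain here and V is conditioned on, so the path is blocked at V.
Path 2: A → V → N ← G
  V is a chain here and V is conditioned on, so the path is blocked at V.
Path 3: A → V → H ← B ← G
  V is a chain here and V is conditioned on, so the path is blocked at V.
Path 4: A → V → H ← G
  V is a chain here and V is conditioned on, so the path is blocked at V.
Path 5: A → V → B → H ← G
  V is a chain here and V is conditioned on, so the path is blocked at V.
Path 6: A → V → B ← G
  V is a chain here and V is conditioned on, so the path is blocked at V.
All paths are blocked; A ⊥ G | {B, H, V} holds.

Yes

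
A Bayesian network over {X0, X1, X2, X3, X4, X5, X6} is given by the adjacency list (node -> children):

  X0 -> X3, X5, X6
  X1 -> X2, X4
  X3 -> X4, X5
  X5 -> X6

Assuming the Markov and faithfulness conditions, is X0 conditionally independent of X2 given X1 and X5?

Enumerating the 3 paths from X0 to X2 and testing each for blocking by {X1, X5}:
Path 1: X0 → X3 → X4 ← X1 → X2
  X4 is a collider here and neither X4 nor any of its descendants is conditioned on, so the collider stays closed — the path is blocked at X4.
Path 2: X0 → X6 ← X5 ← X3 → X4 ← X1 → X2
  X6 is a collider here and neither X6 nor any of its descendants is conditioned on, so the collider stays closed — the path is blocked at X6.
Path 3: X0 → X5 ← X3 → X4 ← X1 → X2
  X4 is a collider here and neither X4 nor any of its descendants is conditioned on, so the collider stays closed — the path is blocked at X4.
All paths are blocked; X0 ⊥ X2 | {X1, X5} holds.

Yes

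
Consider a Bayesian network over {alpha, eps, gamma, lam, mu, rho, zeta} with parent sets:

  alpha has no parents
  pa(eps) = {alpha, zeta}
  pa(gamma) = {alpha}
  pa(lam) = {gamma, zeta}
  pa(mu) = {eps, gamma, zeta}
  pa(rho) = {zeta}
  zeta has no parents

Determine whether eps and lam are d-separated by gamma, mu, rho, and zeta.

Yes — eps and lam are d-separated given {gamma, mu, rho, zeta}.

We examine all 6 paths between eps and lam:
Path 1: eps → mu ← zeta → lam
  zeta is a fork here and zeta is conditioned on, so the path is blocked at zeta.
Path 2: eps → mu ← gamma → lam
  gamma is a fork here and gamma is conditioned on, so the path is blocked at gamma.
Path 3: eps ← alpha → gamma → mu ← zeta → lam
  gamma is a chain here and gamma is conditioned on, so the path is blocked at gamma.
Path 4: eps ← alpha → gamma → lam
  gamma is a chain here and gamma is conditioned on, so the path is blocked at gamma.
Path 5: eps ← zeta → mu ← gamma → lam
  zeta is a fork here and zeta is conditioned on, so the path is blocked at zeta.
Path 6: eps ← zeta → lam
  zeta is a fork here and zeta is conditioned on, so the path is blocked at zeta.
All paths are blocked; eps ⊥ lam | {gamma, mu, rho, zeta} holds.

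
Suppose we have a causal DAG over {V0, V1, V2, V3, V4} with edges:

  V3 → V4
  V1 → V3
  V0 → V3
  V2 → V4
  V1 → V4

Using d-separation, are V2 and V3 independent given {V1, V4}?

No

Enumerating the 2 paths from V2 to V3 and testing each for blocking by {V1, V4}:
Path 1: V2 → V4 ← V3
  V4 is a collider and V4 is conditioned on, which opens it — no node blocks this path, so it is active.
Path 2: V2 → V4 ← V1 → V3
  V1 is a fork here and V1 is conditioned on, so the path is blocked at V1.
At least one path is unblocked, so d-separation fails.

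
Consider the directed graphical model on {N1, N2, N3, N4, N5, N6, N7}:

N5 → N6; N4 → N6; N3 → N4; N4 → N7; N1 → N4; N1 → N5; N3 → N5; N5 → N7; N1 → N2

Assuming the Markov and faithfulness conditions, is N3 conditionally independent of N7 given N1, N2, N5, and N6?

No

There are 6 undirected paths between N3 and N7; checking each against the conditioning set {N1, N2, N5, N6}:
Path 1: N3 → N4 → N6 ← N5 → N7
  N5 is a fork here and N5 is conditioned on, so the path is blocked at N5.
Path 2: N3 → N4 → N7
  N4 is a chain and N4 is not conditioned on — no node blocks this path, so it is active.
Path 3: N3 → N4 ← N1 → N5 → N7
  N1 is a fork here and N1 is conditioned on, so the path is blocked at N1.
Path 4: N3 → N5 → N6 ← N4 → N7
  N5 is a chain here and N5 is conditioned on, so the path is blocked at N5.
Path 5: N3 → N5 → N7
  N5 is a chain here and N5 is conditioned on, so the path is blocked at N5.
Path 6: N3 → N5 ← N1 → N4 → N7
  N1 is a fork here and N1 is conditioned on, so the path is blocked at N1.
Because an active path exists, N3 and N7 are not d-separated.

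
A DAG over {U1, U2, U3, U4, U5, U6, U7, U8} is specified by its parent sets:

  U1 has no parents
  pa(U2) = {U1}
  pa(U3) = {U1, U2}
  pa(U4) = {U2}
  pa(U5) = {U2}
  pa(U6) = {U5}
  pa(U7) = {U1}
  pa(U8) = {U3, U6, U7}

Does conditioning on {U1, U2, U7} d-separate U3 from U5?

We examine all 6 paths between U3 and U5:
Path 1: U3 ← U1 → U2 → U5
  U1 is a fork here and U1 is conditioned on, so the path is blocked at U1.
Path 2: U3 ← U1 → U7 → U8 ← U6 ← U5
  U1 is a fork here and U1 is conditioned on, so the path is blocked at U1.
Path 3: U3 → U8 ← U6 ← U5
  U8 is a collider here and neither U8 nor any of its descendants is conditioned on, so the collider stays closed — the path is blocked at U8.
Path 4: U3 → U8 ← U7 ← U1 → U2 → U5
  U8 is a collider here and neither U8 nor any of its descendants is conditioned on, so the collider stays closed — the path is blocked at U8.
Path 5: U3 ← U2 → U5
  U2 is a fork here and U2 is conditioned on, so the path is blocked at U2.
Path 6: U3 ← U2 ← U1 → U7 → U8 ← U6 ← U5
  U2 is a chain here and U2 is conditioned on, so the path is blocked at U2.
Since every path is blocked, d-separation holds.

Yes — U3 and U5 are d-separated given {U1, U2, U7}.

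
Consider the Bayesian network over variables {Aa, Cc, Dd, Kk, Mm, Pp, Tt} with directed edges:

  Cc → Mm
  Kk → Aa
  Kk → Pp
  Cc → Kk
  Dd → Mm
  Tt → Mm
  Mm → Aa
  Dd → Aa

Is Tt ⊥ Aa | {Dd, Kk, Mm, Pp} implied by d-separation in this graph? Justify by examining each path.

Enumerating the 3 paths from Tt to Aa and testing each for blocking by {Dd, Kk, Mm, Pp}:
Path 1: Tt → Mm → Aa
  Mm is a chain here and Mm is conditioned on, so the path is blocked at Mm.
Path 2: Tt → Mm ← Dd → Aa
  Dd is a fork here and Dd is conditioned on, so the path is blocked at Dd.
Path 3: Tt → Mm ← Cc → Kk → Aa
  Kk is a chain here and Kk is conditioned on, so the path is blocked at Kk.
Since every path is blocked, d-separation holds.

Yes — Tt and Aa are d-separated given {Dd, Kk, Mm, Pp}.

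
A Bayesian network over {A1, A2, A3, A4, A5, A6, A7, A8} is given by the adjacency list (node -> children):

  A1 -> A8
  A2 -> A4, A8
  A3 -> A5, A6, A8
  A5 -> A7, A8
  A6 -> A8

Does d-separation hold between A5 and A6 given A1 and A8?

No — A5 and A6 are not d-separated given {A1, A8}.

Enumerating the 4 paths from A5 to A6 and testing each for blocking by {A1, A8}:
Path 1: A5 ← A3 → A6
  A3 is a fork and A3 is not conditioned on — no node blocks this path, so it is active.
Path 2: A5 ← A3 → A8 ← A6
  A3 is a fork and A3 is not conditioned on; A8 is a collider and A8 is conditioned on, which opens it — no node blocks this path, so it is active.
Path 3: A5 → A8 ← A6
  A8 is a collider and A8 is conditioned on, which opens it — no node blocks this path, so it is active.
Path 4: A5 → A8 ← A3 → A6
  A8 is a collider and A8 is conditioned on, which opens it; A3 is a fork and A3 is not conditioned on — no node blocks this path, so it is active.
Because an active path exists, A5 and A6 are not d-separated.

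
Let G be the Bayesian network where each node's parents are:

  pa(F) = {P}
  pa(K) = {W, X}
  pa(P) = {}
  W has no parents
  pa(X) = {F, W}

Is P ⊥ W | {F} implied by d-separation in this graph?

We examine all 2 paths between P and W:
Path 1: P → F → X → K ← W
  F is a chain here and F is conditioned on, so the path is blocked at F.
Path 2: P → F → X ← W
  F is a chain here and F is conditioned on, so the path is blocked at F.
Since every path is blocked, d-separation holds.

Yes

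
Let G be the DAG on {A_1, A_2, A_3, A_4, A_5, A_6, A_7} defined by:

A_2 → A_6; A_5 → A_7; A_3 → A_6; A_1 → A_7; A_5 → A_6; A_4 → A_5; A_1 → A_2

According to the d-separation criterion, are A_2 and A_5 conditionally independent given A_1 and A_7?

Enumerating the 2 paths from A_2 to A_5 and testing each for blocking by {A_1, A_7}:
Path 1: A_2 ← A_1 → A_7 ← A_5
  A_1 is a fork here and A_1 is conditioned on, so the path is blocked at A_1.
Path 2: A_2 → A_6 ← A_5
  A_6 is a collider here and neither A_6 nor any of its descendants is conditioned on, so the collider stays closed — the path is blocked at A_6.
Since every path is blocked, d-separation holds.

Yes — A_2 and A_5 are d-separated given {A_1, A_7}.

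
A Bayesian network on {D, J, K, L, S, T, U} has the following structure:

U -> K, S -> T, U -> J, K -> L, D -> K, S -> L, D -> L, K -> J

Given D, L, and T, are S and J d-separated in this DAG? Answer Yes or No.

There are 4 undirected paths between S and J; checking each against the conditioning set {D, L, T}:
Path 1: S → L ← K → J
  L is a collider and L is conditioned on, which opens it; K is a fork and K is not conditioned on — no node blocks this path, so it is active.
Path 2: S → L ← K ← U → J
  L is a collider and L is conditioned on, which opens it; K is a chain and K is not conditioned on; U is a fork and U is not conditioned on — no node blocks this path, so it is active.
Path 3: S → L ← D → K → J
  D is a fork here and D is conditioned on, so the path is blocked at D.
Path 4: S → L ← D → K ← U → J
  D is a fork here and D is conditioned on, so the path is blocked at D.
Since the path S → L ← K → J is active, S and J are not d-separated given {D, L, T}.

No — S and J are not d-separated given {D, L, T}.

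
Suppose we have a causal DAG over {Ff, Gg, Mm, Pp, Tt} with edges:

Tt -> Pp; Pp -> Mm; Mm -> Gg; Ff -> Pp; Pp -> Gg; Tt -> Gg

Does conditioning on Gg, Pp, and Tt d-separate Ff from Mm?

3 paths connect Ff and Mm; each must be blocked for d-separation to hold:
  1. Ff → Pp ← Tt → Gg ← Mm — Pp:collider[open]; Tt:fork[blocks]; Gg:collider[open] ⇒ blocked
  2. Ff → Pp → Gg ← Mm — Pp:chain[blocks]; Gg:collider[open] ⇒ blocked
  3. Ff → Pp → Mm — Pp:chain[blocks] ⇒ blocked
Since every path is blocked, d-separation holds.

Yes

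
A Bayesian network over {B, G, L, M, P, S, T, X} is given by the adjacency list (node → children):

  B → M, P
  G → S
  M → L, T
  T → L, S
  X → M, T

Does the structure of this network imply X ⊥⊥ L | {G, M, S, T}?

Yes

Enumerating the 4 paths from X to L and testing each for blocking by {G, M, S, T}:
Path 1: X → T → L
  T is a chain here and T is conditioned on, so the path is blocked at T.
Path 2: X → T ← M → L
  M is a fork here and M is conditioned on, so the path is blocked at M.
Path 3: X → M → T → L
  M is a chain here and M is conditioned on, so the path is blocked at M.
Path 4: X → M → L
  M is a chain here and M is conditioned on, so the path is blocked at M.
All paths are blocked; X ⊥ L | {G, M, S, T} holds.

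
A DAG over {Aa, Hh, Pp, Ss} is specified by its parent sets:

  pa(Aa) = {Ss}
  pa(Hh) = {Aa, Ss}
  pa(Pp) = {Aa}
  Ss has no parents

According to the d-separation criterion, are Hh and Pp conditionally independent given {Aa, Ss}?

Yes

Enumerating the 2 paths from Hh to Pp and testing each for blocking by {Aa, Ss}:
Path 1: Hh ← Aa → Pp
  Aa is a fork here and Aa is conditioned on, so the path is blocked at Aa.
Path 2: Hh ← Ss → Aa → Pp
  Ss is a fork here and Ss is conditioned on, so the path is blocked at Ss.
Every path is blocked, so Hh and Pp are d-separated given {Aa, Ss}.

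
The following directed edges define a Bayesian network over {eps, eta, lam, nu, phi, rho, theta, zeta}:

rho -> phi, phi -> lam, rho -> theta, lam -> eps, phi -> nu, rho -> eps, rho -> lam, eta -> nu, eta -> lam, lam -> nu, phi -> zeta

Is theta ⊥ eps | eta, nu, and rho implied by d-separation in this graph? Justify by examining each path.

5 paths connect theta and eps; each must be blocked for d-separation to hold:
  1. theta ← rho → lam → eps — rho:fork[blocks]; lam:chain[open] ⇒ blocked
  2. theta ← rho → phi → nu ← lam → eps — rho:fork[blocks]; phi:chain[open]; nu:collider[open]; lam:fork[open] ⇒ blocked
  3. theta ← rho → phi → nu ← eta → lam → eps — rho:fork[blocks]; phi:chain[open]; nu:collider[open]; eta:fork[blocks]; lam:chain[open] ⇒ blocked
  4. theta ← rho → phi → lam → eps — rho:fork[blocks]; phi:chain[open]; lam:chain[open] ⇒ blocked
  5. theta ← rho → eps — rho:fork[blocks] ⇒ blocked
Since every path is blocked, d-separation holds.

Yes — theta and eps are d-separated given {eta, nu, rho}.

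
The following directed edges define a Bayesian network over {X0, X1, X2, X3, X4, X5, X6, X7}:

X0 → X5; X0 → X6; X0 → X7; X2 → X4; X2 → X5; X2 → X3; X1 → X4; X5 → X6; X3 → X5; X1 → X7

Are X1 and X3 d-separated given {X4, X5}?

6 paths connect X1 and X3; each must be blocked for d-separation to hold:
Path 1: X1 → X4 ← X2 → X3
  X4 is a collider and X4 is conditioned on, which opens it; X2 is a fork and X2 is not conditioned on — no node blocks this path, so it is active.
Path 2: X1 → X4 ← X2 → X5 ← X3
  X4 is a collider and X4 is conditioned on, which opens it; X2 is a fork and X2 is not conditioned on; X5 is a collider and X5 is conditioned on, which opens it — no node blocks this path, so it is active.
Path 3: X1 → X7 ← X0 → X5 ← X3
  X7 is a collider here and neither X7 nor any of its descendants is conditioned on, so the collider stays closed — the path is blocked at X7.
Path 4: X1 → X7 ← X0 → X5 ← X2 → X3
  X7 is a collider here and neither X7 nor any of its descendants is conditioned on, so the collider stays closed — the path is blocked at X7.
Path 5: X1 → X7 ← X0 → X6 ← X5 ← X3
  X7 is a collider here and neither X7 nor any of its descendants is conditioned on, so the collider stays closed — the path is blocked at X7.
Path 6: X1 → X7 ← X0 → X6 ← X5 ← X2 → X3
  X7 is a collider here and neither X7 nor any of its descendants is conditioned on, so the collider stays closed — the path is blocked at X7.
Because an active path exists, X1 and X3 are not d-separated.

No — X1 and X3 are not d-separated given {X4, X5}.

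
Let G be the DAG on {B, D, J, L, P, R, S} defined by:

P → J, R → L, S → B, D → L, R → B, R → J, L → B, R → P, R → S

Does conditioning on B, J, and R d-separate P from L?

There are 6 undirected paths between P and L; checking each against the conditioning set {B, J, R}:
  1. P → J ← R → B ← L — J:collider[open]; R:fork[blocks]; B:collider[open] ⇒ blocked
  2. P → J ← R → S → B ← L — J:collider[open]; R:fork[blocks]; S:chain[open]; B:collider[open] ⇒ blocked
  3. P → J ← R → L — J:collider[open]; R:fork[blocks] ⇒ blocked
  4. P ← R → B ← L — R:fork[blocks]; B:collider[open] ⇒ blocked
  5. P ← R → S → B ← L — R:fork[blocks]; S:chain[open]; B:collider[open] ⇒ blocked
  6. P ← R → L — R:fork[blocks] ⇒ blocked
Every path is blocked, so P and L are d-separated given {B, J, R}.

Yes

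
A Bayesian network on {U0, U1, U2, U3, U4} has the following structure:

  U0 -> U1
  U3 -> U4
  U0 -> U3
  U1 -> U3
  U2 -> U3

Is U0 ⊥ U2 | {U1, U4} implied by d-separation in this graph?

There are 2 undirected paths between U0 and U2; checking each against the conditioning set {U1, U4}:
Path 1: U0 → U3 ← U2
  U3 is a collider and its descendant U4 is conditioned on, which opens it — no node blocks this path, so it is active.
Path 2: U0 → U1 → U3 ← U2
  U1 is a chain here and U1 is conditioned on, so the path is blocked at U1.
Because an active path exists, U0 and U2 are not d-separated.

No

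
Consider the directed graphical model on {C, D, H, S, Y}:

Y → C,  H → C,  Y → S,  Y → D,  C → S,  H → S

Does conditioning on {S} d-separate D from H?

No

4 paths connect D and H; each must be blocked for d-separation to hold:
  1. D ← Y → S ← H — Y:fork[open]; S:collider[open] ⇒ active
  2. D ← Y → S ← C ← H — Y:fork[open]; S:collider[open]; C:chain[open] ⇒ active
  3. D ← Y → C ← H — Y:fork[open]; C:collider[open] ⇒ active
  4. D ← Y → C → S ← H — Y:fork[open]; C:chain[open]; S:collider[open] ⇒ active
Since the path D ← Y → S ← H is active, D and H are not d-separated given {S}.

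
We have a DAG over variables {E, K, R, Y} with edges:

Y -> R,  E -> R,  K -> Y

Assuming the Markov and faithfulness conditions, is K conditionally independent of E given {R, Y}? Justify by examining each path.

Only one path connects K and E:
Path 1: K → Y → R ← E
  Y is a chain here and Y is conditioned on, so the path is blocked at Y.
Every path is blocked, so K and E are d-separated given {R, Y}.

Yes — K and E are d-separated given {R, Y}.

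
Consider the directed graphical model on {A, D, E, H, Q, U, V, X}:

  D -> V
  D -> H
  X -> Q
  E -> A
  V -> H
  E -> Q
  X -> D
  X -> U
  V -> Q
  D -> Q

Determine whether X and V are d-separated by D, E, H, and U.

Yes

We examine all 6 paths between X and V:
  1. X → D → Q ← V — D:chain[blocks]; Q:collider[blocks] ⇒ blocked
  2. X → D → H ← V — D:chain[blocks]; H:collider[open] ⇒ blocked
  3. X → D → V — D:chain[blocks] ⇒ blocked
  4. X → Q ← D → H ← V — Q:collider[blocks]; D:fork[blocks]; H:collider[open] ⇒ blocked
  5. X → Q ← D → V — Q:collider[blocks]; D:fork[blocks] ⇒ blocked
  6. X → Q ← V — Q:collider[blocks] ⇒ blocked
Every path is blocked, so X and V are d-separated given {D, E, H, U}.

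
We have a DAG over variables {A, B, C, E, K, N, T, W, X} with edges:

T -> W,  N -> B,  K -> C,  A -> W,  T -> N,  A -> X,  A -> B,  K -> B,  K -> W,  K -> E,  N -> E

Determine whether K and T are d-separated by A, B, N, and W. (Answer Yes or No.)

There are 6 undirected paths between K and T; checking each against the conditioning set {A, B, N, W}:
  1. K → W ← A → B ← N ← T — W:collider[open]; A:fork[blocks]; B:collider[open]; N:chain[blocks] ⇒ blocked
  2. K → W ← T — W:collider[open] ⇒ active
  3. K → B ← A → W ← T — B:collider[open]; A:fork[blocks]; W:collider[open] ⇒ blocked
  4. K → B ← N ← T — B:collider[open]; N:chain[blocks] ⇒ blocked
  5. K → E ← N ← T — E:collider[blocks]; N:chain[blocks] ⇒ blocked
  6. K → E ← N → B ← A → W ← T — E:collider[blocks]; N:fork[blocks]; B:collider[open]; A:fork[blocks]; W:collider[open] ⇒ blocked
Since the path K → W ← T is active, K and T are not d-separated given {A, B, N, W}.

No — K and T are not d-separated given {A, B, N, W}.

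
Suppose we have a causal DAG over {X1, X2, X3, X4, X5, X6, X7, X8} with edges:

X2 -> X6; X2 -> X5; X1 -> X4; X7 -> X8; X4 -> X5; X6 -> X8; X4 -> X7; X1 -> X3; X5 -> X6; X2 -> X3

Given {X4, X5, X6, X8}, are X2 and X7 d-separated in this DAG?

Yes

We examine all 6 paths between X2 and X7:
  1. X2 → X3 ← X1 → X4 → X5 → X6 → X8 ← X7 — X3:collider[blocks]; X1:fork[open]; X4:chain[blocks]; X5:chain[blocks]; X6:chain[blocks]; X8:collider[open] ⇒ blocked
  2. X2 → X3 ← X1 → X4 → X7 — X3:collider[blocks]; X1:fork[open]; X4:chain[blocks] ⇒ blocked
  3. X2 → X6 → X8 ← X7 — X6:chain[blocks]; X8:collider[open] ⇒ blocked
  4. X2 → X6 ← X5 ← X4 → X7 — X6:collider[open]; X5:chain[blocks]; X4:fork[blocks] ⇒ blocked
  5. X2 → X5 → X6 → X8 ← X7 — X5:chain[blocks]; X6:chain[blocks]; X8:collider[open] ⇒ blocked
  6. X2 → X5 ← X4 → X7 — X5:collider[open]; X4:fork[blocks] ⇒ blocked
Every path is blocked, so X2 and X7 are d-separated given {X4, X5, X6, X8}.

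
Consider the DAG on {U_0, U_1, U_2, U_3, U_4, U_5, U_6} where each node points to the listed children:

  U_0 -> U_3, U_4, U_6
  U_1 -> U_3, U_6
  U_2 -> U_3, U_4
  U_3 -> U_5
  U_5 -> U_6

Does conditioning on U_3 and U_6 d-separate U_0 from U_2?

No

Enumerating the 4 paths from U_0 to U_2 and testing each for blocking by {U_3, U_6}:
Path 1: U_0 → U_6 ← U_5 ← U_3 ← U_2
  U_3 is a chain here and U_3 is conditioned on, so the path is blocked at U_3.
Path 2: U_0 → U_6 ← U_1 → U_3 ← U_2
  U_6 is a collider and U_6 is conditioned on, which opens it; U_1 is a fork and U_1 is not conditioned on; U_3 is a collider and U_3 is conditioned on, which opens it — no node blocks this path, so it is active.
Path 3: U_0 → U_4 ← U_2
  U_4 is a collider here and neither U_4 nor any of its descendants is conditioned on, so the collider stays closed — the path is blocked at U_4.
Path 4: U_0 → U_3 ← U_2
  U_3 is a collider and U_3 is conditioned on, which opens it — no node blocks this path, so it is active.
Since the path U_0 → U_6 ← U_1 → U_3 ← U_2 is active, U_0 and U_2 are not d-separated given {U_3, U_6}.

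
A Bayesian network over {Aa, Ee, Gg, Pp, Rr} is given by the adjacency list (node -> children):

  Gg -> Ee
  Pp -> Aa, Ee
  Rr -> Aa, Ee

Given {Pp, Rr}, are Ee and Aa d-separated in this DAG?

There are 2 undirected paths between Ee and Aa; checking each against the conditioning set {Pp, Rr}:
Path 1: Ee ← Pp → Aa
  Pp is a fork here and Pp is conditioned on, so the path is blocked at Pp.
Path 2: Ee ← Rr → Aa
  Rr is a fork here and Rr is conditioned on, so the path is blocked at Rr.
Since every path is blocked, d-separation holds.

Yes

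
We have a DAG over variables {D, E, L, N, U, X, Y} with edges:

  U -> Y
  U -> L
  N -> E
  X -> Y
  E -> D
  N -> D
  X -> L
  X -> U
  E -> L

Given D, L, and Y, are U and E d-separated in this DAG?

Enumerating the 3 paths from U to E and testing each for blocking by {D, L, Y}:
  1. U → L ← E — L:collider[open] ⇒ active
  2. U ← X → L ← E — X:fork[open]; L:collider[open] ⇒ active
  3. U → Y ← X → L ← E — Y:collider[open]; X:fork[open]; L:collider[open] ⇒ active
At least one path is unblocked, so d-separation fails.

No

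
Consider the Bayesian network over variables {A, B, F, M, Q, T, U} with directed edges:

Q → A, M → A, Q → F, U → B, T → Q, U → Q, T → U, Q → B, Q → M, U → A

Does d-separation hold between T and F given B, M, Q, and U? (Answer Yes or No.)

Yes

5 paths connect T and F; each must be blocked for d-separation to hold:
Path 1: T → U → A ← M ← Q → F
  U is a chain here and U is conditioned on, so the path is blocked at U.
Path 2: T → U → A ← Q → F
  U is a chain here and U is conditioned on, so the path is blocked at U.
Path 3: T → U → Q → F
  U is a chain here and U is conditioned on, so the path is blocked at U.
Path 4: T → U → B ← Q → F
  U is a chain here and U is conditioned on, so the path is blocked at U.
Path 5: T → Q → F
  Q is a chain here and Q is conditioned on, so the path is blocked at Q.
Since every path is blocked, d-separation holds.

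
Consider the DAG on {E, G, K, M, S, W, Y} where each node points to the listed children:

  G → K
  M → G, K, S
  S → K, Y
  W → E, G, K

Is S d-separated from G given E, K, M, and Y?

Enumerating the 6 paths from S to G and testing each for blocking by {E, K, M, Y}:
Path 1: S ← M → G
  M is a fork here and M is conditioned on, so the path is blocked at M.
Path 2: S ← M → K ← W → G
  M is a fork here and M is conditioned on, so the path is blocked at M.
Path 3: S ← M → K ← G
  M is a fork here and M is conditioned on, so the path is blocked at M.
Path 4: S → K ← M → G
  M is a fork here and M is conditioned on, so the path is blocked at M.
Path 5: S → K ← W → G
  K is a collider and K is conditioned on, which opens it; W is a fork and W is not conditioned on — no node blocks this path, so it is active.
Path 6: S → K ← G
  K is a collider and K is conditioned on, which opens it — no node blocks this path, so it is active.
Because an active path exists, S and G are not d-separated.

No — S and G are not d-separated given {E, K, M, Y}.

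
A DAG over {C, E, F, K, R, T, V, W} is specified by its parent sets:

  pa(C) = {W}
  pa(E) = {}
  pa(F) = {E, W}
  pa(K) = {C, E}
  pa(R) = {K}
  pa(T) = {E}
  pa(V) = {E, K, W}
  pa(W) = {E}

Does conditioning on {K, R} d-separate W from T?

No

There are 6 undirected paths between W and T; checking each against the conditioning set {K, R}:
  1. W → F ← E → T — F:collider[blocks]; E:fork[open] ⇒ blocked
  2. W → C → K → V ← E → T — C:chain[open]; K:chain[blocks]; V:collider[blocks]; E:fork[open] ⇒ blocked
  3. W → C → K ← E → T — C:chain[open]; K:collider[open]; E:fork[open] ⇒ active
  4. W → V ← K ← E → T — V:collider[blocks]; K:chain[blocks]; E:fork[open] ⇒ blocked
  5. W → V ← E → T — V:collider[blocks]; E:fork[open] ⇒ blocked
  6. W ← E → T — E:fork[open] ⇒ active
At least one path is unblocked, so d-separation fails.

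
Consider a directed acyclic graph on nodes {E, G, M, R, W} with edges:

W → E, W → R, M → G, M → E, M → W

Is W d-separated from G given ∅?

There are 2 undirected paths between W and G; checking each against the conditioning set ∅:
Path 1: W ← M → G
  M is a fork and M is not conditioned on — no node blocks this path, so it is active.
Path 2: W → E ← M → G
  E is a collider here and neither E nor any of its descendants is conditioned on, so the collider stays closed — the path is blocked at E.
Because an active path exists, W and G are not d-separated.

No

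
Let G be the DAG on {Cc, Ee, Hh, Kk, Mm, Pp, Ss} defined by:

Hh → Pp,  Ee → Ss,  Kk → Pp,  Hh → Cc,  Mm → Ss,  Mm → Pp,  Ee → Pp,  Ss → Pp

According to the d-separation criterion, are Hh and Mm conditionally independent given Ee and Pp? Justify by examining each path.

No

Enumerating the 3 paths from Hh to Mm and testing each for blocking by {Ee, Pp}:
Path 1: Hh → Pp ← Ss ← Mm
  Pp is a collider and Pp is conditioned on, which opens it; Ss is a chain and Ss is not conditioned on — no node blocks this path, so it is active.
Path 2: Hh → Pp ← Mm
  Pp is a collider and Pp is conditioned on, which opens it — no node blocks this path, so it is active.
Path 3: Hh → Pp ← Ee → Ss ← Mm
  Ee is a fork here and Ee is conditioned on, so the path is blocked at Ee.
Since the path Hh → Pp ← Ss ← Mm is active, Hh and Mm are not d-separated given {Ee, Pp}.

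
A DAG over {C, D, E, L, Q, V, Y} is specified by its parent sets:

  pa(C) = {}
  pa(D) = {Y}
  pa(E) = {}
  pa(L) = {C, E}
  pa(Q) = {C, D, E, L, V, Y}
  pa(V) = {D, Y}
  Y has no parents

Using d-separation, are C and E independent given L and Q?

No

4 paths connect C and E; each must be blocked for d-separation to hold:
Path 1: C → L ← E
  L is a collider and L is conditioned on, which opens it — no node blocks this path, so it is active.
Path 2: C → L → Q ← E
  L is a chain here and L is conditioned on, so the path is blocked at L.
Path 3: C → Q ← L ← E
  L is a chain here and L is conditioned on, so the path is blocked at L.
Path 4: C → Q ← E
  Q is a collider and Q is conditioned on, which opens it — no node blocks this path, so it is active.
Since the path C → L ← E is active, C and E are not d-separated given {L, Q}.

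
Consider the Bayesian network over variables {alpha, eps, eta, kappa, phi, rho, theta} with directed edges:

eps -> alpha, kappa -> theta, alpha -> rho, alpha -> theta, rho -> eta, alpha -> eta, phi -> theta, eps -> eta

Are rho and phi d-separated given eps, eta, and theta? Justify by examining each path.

No

We examine all 3 paths between rho and phi:
Path 1: rho ← alpha → theta ← phi
  alpha is a fork and alpha is not conditioned on; theta is a collider and theta is conditioned on, which opens it — no node blocks this path, so it is active.
Path 2: rho → eta ← alpha → theta ← phi
  eta is a collider and eta is conditioned on, which opens it; alpha is a fork and alpha is not conditioned on; theta is a collider and theta is conditioned on, which opens it — no node blocks this path, so it is active.
Path 3: rho → eta ← eps → alpha → theta ← phi
  eps is a fork here and eps is conditioned on, so the path is blocked at eps.
At least one path is unblocked, so d-separation fails.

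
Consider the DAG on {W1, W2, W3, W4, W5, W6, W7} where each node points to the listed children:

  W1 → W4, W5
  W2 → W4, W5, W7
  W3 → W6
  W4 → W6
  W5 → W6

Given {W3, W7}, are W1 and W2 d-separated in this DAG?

4 paths connect W1 and W2; each must be blocked for d-separation to hold:
Path 1: W1 → W5 → W6 ← W4 ← W2
  W6 is a collider here and neither W6 nor any of its descendants is conditioned on, so the collider stays closed — the path is blocked at W6.
Path 2: W1 → W5 ← W2
  W5 is a collider here and neither W5 nor any of its descendants is conditioned on, so the collider stays closed — the path is blocked at W5.
Path 3: W1 → W4 → W6 ← W5 ← W2
  W6 is a collider here and neither W6 nor any of its descendants is conditioned on, so the collider stays closed — the path is blocked at W6.
Path 4: W1 → W4 ← W2
  W4 is a collider here and neither W4 nor any of its descendants is conditioned on, so the collider stays closed — the path is blocked at W4.
Every path is blocked, so W1 and W2 are d-separated given {W3, W7}.

Yes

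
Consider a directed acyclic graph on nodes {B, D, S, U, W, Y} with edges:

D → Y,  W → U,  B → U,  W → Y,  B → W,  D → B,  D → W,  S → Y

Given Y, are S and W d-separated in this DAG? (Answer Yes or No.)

No — S and W are not d-separated given {Y}.

Enumerating the 4 paths from S to W and testing each for blocking by {Y}:
Path 1: S → Y ← D → B → U ← W
  U is a collider here and neither U nor any of its descendants is conditioned on, so the collider stays closed — the path is blocked at U.
Path 2: S → Y ← D → B → W
  Y is a collider and Y is conditioned on, which opens it; D is a fork and D is not conditioned on; B is a chain and B is not conditioned on — no node blocks this path, so it is active.
Path 3: S → Y ← D → W
  Y is a collider and Y is conditioned on, which opens it; D is a fork and D is not conditioned on — no node blocks this path, so it is active.
Path 4: S → Y ← W
  Y is a collider and Y is conditioned on, which opens it — no node blocks this path, so it is active.
Since the path S → Y ← D → B → W is active, S and W are not d-separated given {Y}.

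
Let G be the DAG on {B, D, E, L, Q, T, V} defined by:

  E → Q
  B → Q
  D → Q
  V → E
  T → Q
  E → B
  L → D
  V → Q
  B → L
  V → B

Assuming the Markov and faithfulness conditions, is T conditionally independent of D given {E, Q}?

No

We examine all 6 paths between T and D:
  1. T → Q ← D — Q:collider[open] ⇒ active
  2. T → Q ← E ← V → B → L → D — Q:collider[open]; E:chain[blocks]; V:fork[open]; B:chain[open]; L:chain[open] ⇒ blocked
  3. T → Q ← E → B → L → D — Q:collider[open]; E:fork[blocks]; B:chain[open]; L:chain[open] ⇒ blocked
  4. T → Q ← V → E → B → L → D — Q:collider[open]; V:fork[open]; E:chain[blocks]; B:chain[open]; L:chain[open] ⇒ blocked
  5. T → Q ← V → B → L → D — Q:collider[open]; V:fork[open]; B:chain[open]; L:chain[open] ⇒ active
  6. T → Q ← B → L → D — Q:collider[open]; B:fork[open]; L:chain[open] ⇒ active
At least one path is unblocked, so d-separation fails.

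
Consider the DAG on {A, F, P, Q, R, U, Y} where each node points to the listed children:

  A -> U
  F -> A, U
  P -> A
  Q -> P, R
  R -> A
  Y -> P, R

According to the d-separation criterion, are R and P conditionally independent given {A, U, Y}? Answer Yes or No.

No

We examine all 3 paths between R and P:
Path 1: R → A ← P
  A is a collider and A is conditioned on, which opens it — no node blocks this path, so it is active.
Path 2: R ← Y → P
  Y is a fork here and Y is conditioned on, so the path is blocked at Y.
Path 3: R ← Q → P
  Q is a fork and Q is not conditioned on — no node blocks this path, so it is active.
Since the path R → A ← P is active, R and P are not d-separated given {A, U, Y}.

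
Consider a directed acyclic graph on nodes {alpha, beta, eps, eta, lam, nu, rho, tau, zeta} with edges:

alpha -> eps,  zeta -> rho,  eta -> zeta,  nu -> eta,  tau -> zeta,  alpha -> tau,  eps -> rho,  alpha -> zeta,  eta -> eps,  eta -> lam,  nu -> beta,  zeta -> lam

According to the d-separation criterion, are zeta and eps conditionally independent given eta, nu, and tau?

Enumerating the 5 paths from zeta to eps and testing each for blocking by {eta, nu, tau}:
Path 1: zeta → rho ← eps
  rho is a collider here and neither rho nor any of its descendants is conditioned on, so the collider stays closed — the path is blocked at rho.
Path 2: zeta ← eta → eps
  eta is a fork here and eta is conditioned on, so the path is blocked at eta.
Path 3: zeta → lam ← eta → eps
  lam is a collider here and neither lam nor any of its descendants is conditioned on, so the collider stays closed — the path is blocked at lam.
Path 4: zeta ← alpha → eps
  alpha is a fork and alpha is not conditioned on — no node blocks this path, so it is active.
Path 5: zeta ← tau ← alpha → eps
  tau is a chain here and tau is conditioned on, so the path is blocked at tau.
Since the path zeta ← alpha → eps is active, zeta and eps are not d-separated given {eta, nu, tau}.

No — zeta and eps are not d-separated given {eta, nu, tau}.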